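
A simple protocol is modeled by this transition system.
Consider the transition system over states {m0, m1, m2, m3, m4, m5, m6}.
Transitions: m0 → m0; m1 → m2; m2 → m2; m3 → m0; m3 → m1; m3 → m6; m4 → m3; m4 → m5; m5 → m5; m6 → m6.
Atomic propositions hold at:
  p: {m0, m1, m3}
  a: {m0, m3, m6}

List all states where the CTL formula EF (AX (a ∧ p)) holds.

Sat(a ∧ p) = {m0, m3}
Sat(AX (a ∧ p)) = {s : every successor in {m0, m3}} = {m0}
EF (AX (a ∧ p)): least fixpoint, start Z0 = {m0}, add states with some successor in Z. Z1 = {m0, m3}; Z2 = {m0, m3, m4}; fixed.
Sat(EF (AX (a ∧ p))) = {m0, m3, m4}

{m0, m3, m4}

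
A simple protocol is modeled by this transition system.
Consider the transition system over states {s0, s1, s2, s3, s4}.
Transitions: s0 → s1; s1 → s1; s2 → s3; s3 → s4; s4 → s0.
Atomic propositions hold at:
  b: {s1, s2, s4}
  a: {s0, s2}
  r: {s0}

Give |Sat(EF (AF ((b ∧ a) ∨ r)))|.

Sat(b ∧ a) = {s2}
Sat((b ∧ a) ∨ r) = {s0, s2}
AF ((b ∧ a) ∨ r): least fixpoint, start Z0 = {s0, s2}, add states with every successor in Z. Z1 = {s0, s2, s4}; Z2 = {s0, s2, s3, s4}; fixed.
Sat(AF ((b ∧ a) ∨ r)) = {s0, s2, s3, s4}
EF (AF ((b ∧ a) ∨ r)): least fixpoint, start Z0 = {s0, s2, s3, s4}, add states with some successor in Z. Already a fixed point.
Sat(EF (AF ((b ∧ a) ∨ r))) = {s0, s2, s3, s4}
|Sat(EF (AF ((b ∧ a) ∨ r)))| = |{s0, s2, s3, s4}| = 4.

4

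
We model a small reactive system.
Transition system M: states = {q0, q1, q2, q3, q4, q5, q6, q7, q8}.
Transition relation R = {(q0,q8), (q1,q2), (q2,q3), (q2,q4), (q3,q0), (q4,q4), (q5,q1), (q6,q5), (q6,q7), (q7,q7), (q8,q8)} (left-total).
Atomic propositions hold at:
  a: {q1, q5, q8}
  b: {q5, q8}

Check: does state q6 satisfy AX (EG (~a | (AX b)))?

Sat(~a) = {q0, q2, q3, q4, q6, q7}
Sat(AX b) = {s : every successor in {q5, q8}} = {q0, q8}
Sat(~a | (AX b)) = {q0, q2, q3, q4, q6, q7, q8}
EG (~a | (AX b)): greatest fixpoint, start Z0 = {q0, q2, q3, q4, q6, q7, q8}, keep only states in Sat with some successor in Z. Already a fixed point.
Sat(EG (~a | (AX b))) = {q0, q2, q3, q4, q6, q7, q8}
Sat(AX (EG (~a | (AX b)))) = {s : every successor in {q0, q2, q3, q4, q6, q7, q8}} = {q0, q1, q2, q3, q4, q7, q8}
q6 ∉ Sat(AX (EG (~a | (AX b)))) = {q0, q1, q2, q3, q4, q7, q8}, so the formula does not hold at q6.

No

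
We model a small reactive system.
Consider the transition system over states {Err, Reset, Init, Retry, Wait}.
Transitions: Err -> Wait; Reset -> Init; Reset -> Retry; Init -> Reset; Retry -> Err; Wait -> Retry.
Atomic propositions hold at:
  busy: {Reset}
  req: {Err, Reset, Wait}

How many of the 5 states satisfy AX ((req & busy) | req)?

3

Sat(req & busy) = {Reset}
Sat((req & busy) | req) = {Err, Reset, Wait}
Sat(AX ((req & busy) | req)) = {s : every successor in {Err, Reset, Wait}} = {Err, Init, Retry}
|Sat(AX ((req & busy) | req))| = |{Err, Init, Retry}| = 3.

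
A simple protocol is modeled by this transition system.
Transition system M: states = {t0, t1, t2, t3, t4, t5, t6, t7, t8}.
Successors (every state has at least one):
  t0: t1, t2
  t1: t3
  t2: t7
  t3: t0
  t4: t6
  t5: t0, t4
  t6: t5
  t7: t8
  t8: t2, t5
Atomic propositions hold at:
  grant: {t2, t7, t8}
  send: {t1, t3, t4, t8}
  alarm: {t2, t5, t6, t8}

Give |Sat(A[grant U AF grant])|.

3

AF grant: least fixpoint, start Z0 = {t2, t7, t8}, add states with every successor in Z. Already a fixed point.
Sat(AF grant) = {t2, t7, t8}
A[grant U AF grant]: least fixpoint, start Z0 = Sat(AF grant) = {t2, t7, t8}, add states in Sat(grant) with every successor in Z. Already a fixed point.
Sat(A[grant U AF grant]) = {t2, t7, t8}
|Sat(A[grant U AF grant])| = |{t2, t7, t8}| = 3.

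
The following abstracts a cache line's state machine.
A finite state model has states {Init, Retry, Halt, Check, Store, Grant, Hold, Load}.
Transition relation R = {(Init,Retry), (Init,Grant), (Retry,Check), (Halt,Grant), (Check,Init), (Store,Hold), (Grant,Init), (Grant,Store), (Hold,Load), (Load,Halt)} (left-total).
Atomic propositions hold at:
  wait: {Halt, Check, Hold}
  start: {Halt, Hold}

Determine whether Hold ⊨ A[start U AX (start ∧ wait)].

Sat(start ∧ wait) = {Halt, Hold}
Sat(AX (start ∧ wait)) = {s : every successor in {Halt, Hold}} = {Store, Load}
A[start U AX (start ∧ wait)]: least fixpoint, start Z0 = Sat(AX (start ∧ wait)) = {Store, Load}, add states in Sat(start) with every successor in Z. Z1 = {Store, Hold, Load}; fixed.
Sat(A[start U AX (start ∧ wait)]) = {Store, Hold, Load}
Hold ∈ Sat(A[start U AX (start ∧ wait)]) = {Store, Hold, Load}, so the formula holds at Hold.

Yes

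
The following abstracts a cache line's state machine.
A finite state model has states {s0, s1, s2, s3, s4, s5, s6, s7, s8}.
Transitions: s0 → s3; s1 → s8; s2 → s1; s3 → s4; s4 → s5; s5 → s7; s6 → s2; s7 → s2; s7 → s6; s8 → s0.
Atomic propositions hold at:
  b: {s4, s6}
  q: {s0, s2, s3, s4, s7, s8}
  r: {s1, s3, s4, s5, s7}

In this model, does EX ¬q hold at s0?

No

Sat(¬q) = {s1, s5, s6}
Sat(EX ¬q) = {s : some successor in {s1, s5, s6}} = {s2, s4, s7}
s0 ∉ Sat(EX ¬q) = {s2, s4, s7}, so the formula does not hold at s0.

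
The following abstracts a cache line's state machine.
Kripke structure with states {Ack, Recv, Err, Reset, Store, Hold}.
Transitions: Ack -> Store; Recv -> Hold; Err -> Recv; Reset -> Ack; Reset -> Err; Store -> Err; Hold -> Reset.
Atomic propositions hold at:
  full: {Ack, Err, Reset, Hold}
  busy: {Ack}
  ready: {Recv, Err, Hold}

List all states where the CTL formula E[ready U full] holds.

E[ready U full]: least fixpoint, start Z0 = Sat(full) = {Ack, Err, Reset, Hold}, add states in Sat(ready) with some successor in Z. Z1 = {Ack, Recv, Err, Reset, Hold}; fixed.
Sat(E[ready U full]) = {Ack, Recv, Err, Reset, Hold}

{Ack, Recv, Err, Reset, Hold}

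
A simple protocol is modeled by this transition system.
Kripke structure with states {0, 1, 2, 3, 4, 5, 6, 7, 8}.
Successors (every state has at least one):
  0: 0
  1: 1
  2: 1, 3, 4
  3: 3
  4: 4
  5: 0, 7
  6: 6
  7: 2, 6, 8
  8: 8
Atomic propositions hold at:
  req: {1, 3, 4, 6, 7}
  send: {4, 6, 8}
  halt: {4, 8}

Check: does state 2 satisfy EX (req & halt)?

Yes

Sat(req & halt) = {4}
Sat(EX (req & halt)) = {s : some successor in {4}} = {2, 4}
2 ∈ Sat(EX (req & halt)) = {2, 4}, so the formula holds at 2.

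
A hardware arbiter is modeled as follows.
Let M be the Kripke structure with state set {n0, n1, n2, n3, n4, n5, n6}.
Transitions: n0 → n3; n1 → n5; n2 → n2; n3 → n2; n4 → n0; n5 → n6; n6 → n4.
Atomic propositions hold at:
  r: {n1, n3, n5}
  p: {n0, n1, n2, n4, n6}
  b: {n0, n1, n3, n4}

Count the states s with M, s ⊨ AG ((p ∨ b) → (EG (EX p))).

2

Sat(p ∨ b) = {n0, n1, n2, n3, n4, n6}
Sat(EX p) = {s : some successor in {n0, n1, n2, n4, n6}} = {n2, n3, n4, n5, n6}
EG (EX p): greatest fixpoint, start Z0 = {n2, n3, n4, n5, n6}, keep only states in Sat with some successor in Z. Z1 = {n2, n3, n5, n6}; Z2 = {n2, n3, n5}; Z3 = {n2, n3}; fixed.
Sat(EG (EX p)) = {n2, n3}
Sat((p ∨ b) → (EG (EX p))) = {n2, n3, n5}
AG ((p ∨ b) → (EG (EX p))): greatest fixpoint, start Z0 = {n2, n3, n5}, keep only states in Sat with every successor in Z. Z1 = {n2, n3}; fixed.
Sat(AG ((p ∨ b) → (EG (EX p)))) = {n2, n3}
|Sat(AG ((p ∨ b) → (EG (EX p))))| = |{n2, n3}| = 2.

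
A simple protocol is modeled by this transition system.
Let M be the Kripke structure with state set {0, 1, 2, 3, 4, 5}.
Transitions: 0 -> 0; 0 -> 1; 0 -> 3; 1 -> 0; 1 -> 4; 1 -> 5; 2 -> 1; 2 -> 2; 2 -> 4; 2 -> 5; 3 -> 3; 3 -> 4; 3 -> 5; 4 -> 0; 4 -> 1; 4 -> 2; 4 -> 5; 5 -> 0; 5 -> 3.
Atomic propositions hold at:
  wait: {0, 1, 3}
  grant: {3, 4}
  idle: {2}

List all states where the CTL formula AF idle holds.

AF idle: least fixpoint, start Z0 = {2}, add states with every successor in Z. Already a fixed point.
Sat(AF idle) = {2}

{2}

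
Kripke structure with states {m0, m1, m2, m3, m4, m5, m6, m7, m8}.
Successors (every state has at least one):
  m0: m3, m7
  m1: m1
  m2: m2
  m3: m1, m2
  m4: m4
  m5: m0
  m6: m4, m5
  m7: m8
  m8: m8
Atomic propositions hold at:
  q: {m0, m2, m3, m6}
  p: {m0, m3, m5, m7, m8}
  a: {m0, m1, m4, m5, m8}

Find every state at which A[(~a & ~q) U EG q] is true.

{m0, m2, m3}

Sat(~a) = {m2, m3, m6, m7}
Sat(~q) = {m1, m4, m5, m7, m8}
Sat(~a & ~q) = {m7}
EG q: greatest fixpoint, start Z0 = {m0, m2, m3, m6}, keep only states in Sat with some successor in Z. Z1 = {m0, m2, m3}; fixed.
Sat(EG q) = {m0, m2, m3}
A[(~a & ~q) U EG q]: least fixpoint, start Z0 = Sat(EG q) = {m0, m2, m3}, add states in Sat(~a & ~q) with every successor in Z. Already a fixed point.
Sat(A[(~a & ~q) U EG q]) = {m0, m2, m3}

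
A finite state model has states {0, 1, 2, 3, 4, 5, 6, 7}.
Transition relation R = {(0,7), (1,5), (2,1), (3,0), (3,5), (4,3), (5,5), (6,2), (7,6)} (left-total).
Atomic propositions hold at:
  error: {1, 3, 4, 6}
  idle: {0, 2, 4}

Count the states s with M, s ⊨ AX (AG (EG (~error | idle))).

Sat(~error) = {0, 2, 5, 7}
Sat(~error | idle) = {0, 2, 4, 5, 7}
EG (~error | idle): greatest fixpoint, start Z0 = {0, 2, 4, 5, 7}, keep only states in Sat with some successor in Z. Z1 = {0, 5}; Z2 = {5}; fixed.
Sat(EG (~error | idle)) = {5}
AG (EG (~error | idle)): greatest fixpoint, start Z0 = {5}, keep only states in Sat with every successor in Z. Already a fixed point.
Sat(AG (EG (~error | idle))) = {5}
Sat(AX (AG (EG (~error | idle)))) = {s : every successor in {5}} = {1, 5}
|Sat(AX (AG (EG (~error | idle))))| = |{1, 5}| = 2.

2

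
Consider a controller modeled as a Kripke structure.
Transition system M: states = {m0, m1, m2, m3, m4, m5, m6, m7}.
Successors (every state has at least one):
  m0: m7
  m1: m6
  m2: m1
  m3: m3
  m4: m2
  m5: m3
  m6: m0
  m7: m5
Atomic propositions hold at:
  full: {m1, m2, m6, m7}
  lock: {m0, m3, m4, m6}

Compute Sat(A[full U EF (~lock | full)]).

Sat(~lock) = {m1, m2, m5, m7}
Sat(~lock | full) = {m1, m2, m5, m6, m7}
EF (~lock | full): least fixpoint, start Z0 = {m1, m2, m5, m6, m7}, add states with some successor in Z. Z1 = {m0, m1, m2, m4, m5, m6, m7}; fixed.
Sat(EF (~lock | full)) = {m0, m1, m2, m4, m5, m6, m7}
A[full U EF (~lock | full)]: least fixpoint, start Z0 = Sat(EF (~lock | full)) = {m0, m1, m2, m4, m5, m6, m7}, add states in Sat(full) with every successor in Z. Already a fixed point.
Sat(A[full U EF (~lock | full)]) = {m0, m1, m2, m4, m5, m6, m7}

{m0, m1, m2, m4, m5, m6, m7}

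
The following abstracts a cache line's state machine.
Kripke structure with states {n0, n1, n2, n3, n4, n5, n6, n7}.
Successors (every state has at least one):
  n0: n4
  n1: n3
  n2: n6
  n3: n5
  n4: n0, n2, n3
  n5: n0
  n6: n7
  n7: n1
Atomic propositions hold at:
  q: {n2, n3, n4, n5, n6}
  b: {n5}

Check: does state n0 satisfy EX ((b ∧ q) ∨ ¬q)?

Sat(b ∧ q) = {n5}
Sat(¬q) = {n0, n1, n7}
Sat((b ∧ q) ∨ ¬q) = {n0, n1, n5, n7}
Sat(EX ((b ∧ q) ∨ ¬q)) = {s : some successor in {n0, n1, n5, n7}} = {n3, n4, n5, n6, n7}
n0 ∉ Sat(EX ((b ∧ q) ∨ ¬q)) = {n3, n4, n5, n6, n7}, so the formula does not hold at n0.

No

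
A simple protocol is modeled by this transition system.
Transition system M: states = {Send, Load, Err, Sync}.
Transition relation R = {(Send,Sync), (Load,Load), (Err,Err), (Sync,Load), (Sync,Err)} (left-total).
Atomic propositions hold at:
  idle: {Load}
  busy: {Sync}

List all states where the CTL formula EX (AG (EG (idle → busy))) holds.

Sat(idle → busy) = {Send, Err, Sync}
EG (idle → busy): greatest fixpoint, start Z0 = {Send, Err, Sync}, keep only states in Sat with some successor in Z. Already a fixed point.
Sat(EG (idle → busy)) = {Send, Err, Sync}
AG (EG (idle → busy)): greatest fixpoint, start Z0 = {Send, Err, Sync}, keep only states in Sat with every successor in Z. Z1 = {Send, Err}; Z2 = {Err}; fixed.
Sat(AG (EG (idle → busy))) = {Err}
Sat(EX (AG (EG (idle → busy)))) = {s : some successor in {Err}} = {Err, Sync}

{Err, Sync}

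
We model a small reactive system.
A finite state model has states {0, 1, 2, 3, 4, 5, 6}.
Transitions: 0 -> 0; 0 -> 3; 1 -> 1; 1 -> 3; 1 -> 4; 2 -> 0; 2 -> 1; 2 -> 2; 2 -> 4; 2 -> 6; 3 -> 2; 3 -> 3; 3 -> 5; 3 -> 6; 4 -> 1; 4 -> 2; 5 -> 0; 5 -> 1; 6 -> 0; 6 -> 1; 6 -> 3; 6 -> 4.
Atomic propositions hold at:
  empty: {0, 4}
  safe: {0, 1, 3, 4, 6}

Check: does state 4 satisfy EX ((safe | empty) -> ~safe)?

Sat(safe | empty) = {0, 1, 3, 4, 6}
Sat(~safe) = {2, 5}
Sat((safe | empty) -> ~safe) = {2, 5}
Sat(EX ((safe | empty) -> ~safe)) = {s : some successor in {2, 5}} = {2, 3, 4}
4 ∈ Sat(EX ((safe | empty) -> ~safe)) = {2, 3, 4}, so the formula holds at 4.

Yes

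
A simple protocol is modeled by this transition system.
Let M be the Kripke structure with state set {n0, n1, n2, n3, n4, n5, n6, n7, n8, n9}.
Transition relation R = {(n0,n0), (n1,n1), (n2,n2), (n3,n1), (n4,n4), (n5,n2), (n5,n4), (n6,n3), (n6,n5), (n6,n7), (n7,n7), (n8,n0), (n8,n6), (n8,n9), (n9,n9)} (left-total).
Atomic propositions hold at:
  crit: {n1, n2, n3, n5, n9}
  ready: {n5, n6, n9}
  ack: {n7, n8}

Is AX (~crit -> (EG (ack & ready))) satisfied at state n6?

Sat(~crit) = {n0, n4, n6, n7, n8}
Sat(ack & ready) = ∅
EG (ack & ready): greatest fixpoint, start Z0 = ∅, keep only states in Sat with some successor in Z. Already a fixed point.
Sat(EG (ack & ready)) = ∅
Sat(~crit -> (EG (ack & ready))) = {n1, n2, n3, n5, n9}
Sat(AX (~crit -> (EG (ack & ready)))) = {s : every successor in {n1, n2, n3, n5, n9}} = {n1, n2, n3, n9}
n6 ∉ Sat(AX (~crit -> (EG (ack & ready)))) = {n1, n2, n3, n9}, so the formula does not hold at n6.

No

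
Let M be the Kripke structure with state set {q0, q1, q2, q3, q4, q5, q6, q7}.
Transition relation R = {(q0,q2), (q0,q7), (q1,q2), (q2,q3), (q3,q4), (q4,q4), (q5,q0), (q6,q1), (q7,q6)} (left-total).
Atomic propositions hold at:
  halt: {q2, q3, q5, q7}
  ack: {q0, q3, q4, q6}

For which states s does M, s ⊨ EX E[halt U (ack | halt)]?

Sat(ack | halt) = {q0, q2, q3, q4, q5, q6, q7}
E[halt U (ack | halt)]: least fixpoint, start Z0 = Sat((ack | halt)) = {q0, q2, q3, q4, q5, q6, q7}, add states in Sat(halt) with some successor in Z. Already a fixed point.
Sat(E[halt U (ack | halt)]) = {q0, q2, q3, q4, q5, q6, q7}
Sat(EX E[halt U (ack | halt)]) = {s : some successor in {q0, q2, q3, q4, q5, q6, q7}} = {q0, q1, q2, q3, q4, q5, q7}

{q0, q1, q2, q3, q4, q5, q7}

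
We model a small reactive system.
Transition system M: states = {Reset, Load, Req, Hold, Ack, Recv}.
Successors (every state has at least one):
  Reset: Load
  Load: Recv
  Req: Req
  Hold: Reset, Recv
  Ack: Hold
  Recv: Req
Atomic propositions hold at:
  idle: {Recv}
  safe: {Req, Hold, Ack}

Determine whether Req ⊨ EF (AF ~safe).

Sat(~safe) = {Reset, Load, Recv}
AF ~safe: least fixpoint, start Z0 = {Reset, Load, Recv}, add states with every successor in Z. Z1 = {Reset, Load, Hold, Recv}; Z2 = {Reset, Load, Hold, Ack, Recv}; fixed.
Sat(AF ~safe) = {Reset, Load, Hold, Ack, Recv}
EF (AF ~safe): least fixpoint, start Z0 = {Reset, Load, Hold, Ack, Recv}, add states with some successor in Z. Already a fixed point.
Sat(EF (AF ~safe)) = {Reset, Load, Hold, Ack, Recv}
Req ∉ Sat(EF (AF ~safe)) = {Reset, Load, Hold, Ack, Recv}, so the formula does not hold at Req.

No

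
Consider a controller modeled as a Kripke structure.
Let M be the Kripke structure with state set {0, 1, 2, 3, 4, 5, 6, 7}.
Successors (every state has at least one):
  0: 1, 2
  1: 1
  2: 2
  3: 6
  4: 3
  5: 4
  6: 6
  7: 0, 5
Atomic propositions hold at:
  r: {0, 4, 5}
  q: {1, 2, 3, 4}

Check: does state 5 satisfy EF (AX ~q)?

Yes

Sat(~q) = {0, 5, 6, 7}
Sat(AX ~q) = {s : every successor in {0, 5, 6, 7}} = {3, 6, 7}
EF (AX ~q): least fixpoint, start Z0 = {3, 6, 7}, add states with some successor in Z. Z1 = {3, 4, 6, 7}; Z2 = {3, 4, 5, 6, 7}; fixed.
Sat(EF (AX ~q)) = {3, 4, 5, 6, 7}
5 ∈ Sat(EF (AX ~q)) = {3, 4, 5, 6, 7}, so the formula holds at 5.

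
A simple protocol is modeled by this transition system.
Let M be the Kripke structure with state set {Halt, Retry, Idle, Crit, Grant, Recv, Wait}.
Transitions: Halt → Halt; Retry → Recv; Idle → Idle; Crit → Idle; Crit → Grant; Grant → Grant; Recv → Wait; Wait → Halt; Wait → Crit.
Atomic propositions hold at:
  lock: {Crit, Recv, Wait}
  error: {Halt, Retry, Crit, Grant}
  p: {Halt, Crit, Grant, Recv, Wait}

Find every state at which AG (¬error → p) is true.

{Halt, Grant}

Sat(¬error) = {Idle, Recv, Wait}
Sat(¬error → p) = {Halt, Retry, Crit, Grant, Recv, Wait}
AG (¬error → p): greatest fixpoint, start Z0 = {Halt, Retry, Crit, Grant, Recv, Wait}, keep only states in Sat with every successor in Z. Z1 = {Halt, Retry, Grant, Recv, Wait}; Z2 = {Halt, Retry, Grant, Recv}; Z3 = {Halt, Retry, Grant}; Z4 = {Halt, Grant}; fixed.
Sat(AG (¬error → p)) = {Halt, Grant}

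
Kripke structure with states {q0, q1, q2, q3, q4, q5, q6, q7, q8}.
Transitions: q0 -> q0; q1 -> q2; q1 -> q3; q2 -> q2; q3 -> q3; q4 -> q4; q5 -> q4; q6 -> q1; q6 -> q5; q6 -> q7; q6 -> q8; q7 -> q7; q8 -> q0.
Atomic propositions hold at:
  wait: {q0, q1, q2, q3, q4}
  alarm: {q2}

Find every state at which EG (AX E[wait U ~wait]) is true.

{q7}

Sat(~wait) = {q5, q6, q7, q8}
E[wait U ~wait]: least fixpoint, start Z0 = Sat(~wait) = {q5, q6, q7, q8}, add states in Sat(wait) with some successor in Z. Already a fixed point.
Sat(E[wait U ~wait]) = {q5, q6, q7, q8}
Sat(AX E[wait U ~wait]) = {s : every successor in {q5, q6, q7, q8}} = {q7}
EG (AX E[wait U ~wait]): greatest fixpoint, start Z0 = {q7}, keep only states in Sat with some successor in Z. Already a fixed point.
Sat(EG (AX E[wait U ~wait])) = {q7}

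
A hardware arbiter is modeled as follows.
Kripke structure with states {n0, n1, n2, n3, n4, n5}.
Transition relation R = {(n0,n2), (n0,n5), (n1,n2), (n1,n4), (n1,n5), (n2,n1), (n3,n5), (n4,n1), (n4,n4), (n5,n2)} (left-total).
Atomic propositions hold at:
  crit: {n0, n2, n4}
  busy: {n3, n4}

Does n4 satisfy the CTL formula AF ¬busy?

No

Sat(¬busy) = {n0, n1, n2, n5}
AF ¬busy: least fixpoint, start Z0 = {n0, n1, n2, n5}, add states with every successor in Z. Z1 = {n0, n1, n2, n3, n5}; fixed.
Sat(AF ¬busy) = {n0, n1, n2, n3, n5}
n4 ∉ Sat(AF ¬busy) = {n0, n1, n2, n3, n5}, so the formula does not hold at n4.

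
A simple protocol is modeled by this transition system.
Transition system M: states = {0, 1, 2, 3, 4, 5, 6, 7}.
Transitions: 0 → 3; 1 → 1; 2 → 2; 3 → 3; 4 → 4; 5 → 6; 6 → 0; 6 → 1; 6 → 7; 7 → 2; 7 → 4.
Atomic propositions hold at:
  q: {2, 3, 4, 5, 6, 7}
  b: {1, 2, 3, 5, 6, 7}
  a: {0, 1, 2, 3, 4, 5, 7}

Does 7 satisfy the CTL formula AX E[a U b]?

No

E[a U b]: least fixpoint, start Z0 = Sat(b) = {1, 2, 3, 5, 6, 7}, add states in Sat(a) with some successor in Z. Z1 = {0, 1, 2, 3, 5, 6, 7}; fixed.
Sat(E[a U b]) = {0, 1, 2, 3, 5, 6, 7}
Sat(AX E[a U b]) = {s : every successor in {0, 1, 2, 3, 5, 6, 7}} = {0, 1, 2, 3, 5, 6}
7 ∉ Sat(AX E[a U b]) = {0, 1, 2, 3, 5, 6}, so the formula does not hold at 7.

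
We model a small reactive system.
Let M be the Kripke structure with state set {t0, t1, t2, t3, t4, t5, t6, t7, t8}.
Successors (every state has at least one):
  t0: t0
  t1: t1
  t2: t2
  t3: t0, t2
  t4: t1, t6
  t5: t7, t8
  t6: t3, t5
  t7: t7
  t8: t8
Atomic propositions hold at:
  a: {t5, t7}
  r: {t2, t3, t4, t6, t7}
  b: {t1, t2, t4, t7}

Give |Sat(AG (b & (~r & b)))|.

1

Sat(~r) = {t0, t1, t5, t8}
Sat(~r & b) = {t1}
Sat(b & (~r & b)) = {t1}
AG (b & (~r & b)): greatest fixpoint, start Z0 = {t1}, keep only states in Sat with every successor in Z. Already a fixed point.
Sat(AG (b & (~r & b))) = {t1}
|Sat(AG (b & (~r & b)))| = |{t1}| = 1.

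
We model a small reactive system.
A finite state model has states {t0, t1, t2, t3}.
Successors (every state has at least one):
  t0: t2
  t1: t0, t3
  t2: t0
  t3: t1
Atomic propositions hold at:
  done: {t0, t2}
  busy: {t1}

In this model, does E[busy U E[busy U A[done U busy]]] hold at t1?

Yes

A[done U busy]: least fixpoint, start Z0 = Sat(busy) = {t1}, add states in Sat(done) with every successor in Z. Already a fixed point.
Sat(A[done U busy]) = {t1}
E[busy U A[done U busy]]: least fixpoint, start Z0 = Sat(A[done U busy]) = {t1}, add states in Sat(busy) with some successor in Z. Already a fixed point.
Sat(E[busy U A[done U busy]]) = {t1}
E[busy U E[busy U A[done U busy]]]: least fixpoint, start Z0 = Sat(E[busy U A[done U busy]]) = {t1}, add states in Sat(busy) with some successor in Z. Already a fixed point.
Sat(E[busy U E[busy U A[done U busy]]]) = {t1}
t1 ∈ Sat(E[busy U E[busy U A[done U busy]]]) = {t1}, so the formula holds at t1.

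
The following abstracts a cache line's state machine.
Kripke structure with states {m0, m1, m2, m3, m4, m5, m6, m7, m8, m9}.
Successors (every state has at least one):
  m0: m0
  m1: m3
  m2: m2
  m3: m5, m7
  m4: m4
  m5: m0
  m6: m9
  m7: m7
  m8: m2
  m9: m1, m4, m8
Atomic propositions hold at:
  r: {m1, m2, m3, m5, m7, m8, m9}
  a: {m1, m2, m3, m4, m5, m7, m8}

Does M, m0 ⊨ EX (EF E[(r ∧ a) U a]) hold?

No

Sat(r ∧ a) = {m1, m2, m3, m5, m7, m8}
E[(r ∧ a) U a]: least fixpoint, start Z0 = Sat(a) = {m1, m2, m3, m4, m5, m7, m8}, add states in Sat(r ∧ a) with some successor in Z. Already a fixed point.
Sat(E[(r ∧ a) U a]) = {m1, m2, m3, m4, m5, m7, m8}
EF E[(r ∧ a) U a]: least fixpoint, start Z0 = {m1, m2, m3, m4, m5, m7, m8}, add states with some successor in Z. Z1 = {m1, m2, m3, m4, m5, m7, m8, m9}; Z2 = {m1, m2, m3, m4, m5, m6, m7, m8, m9}; fixed.
Sat(EF E[(r ∧ a) U a]) = {m1, m2, m3, m4, m5, m6, m7, m8, m9}
Sat(EX (EF E[(r ∧ a) U a])) = {s : some successor in {m1, m2, m3, m4, m5, m6, m7, m8, m9}} = {m1, m2, m3, m4, m6, m7, m8, m9}
m0 ∉ Sat(EX (EF E[(r ∧ a) U a])) = {m1, m2, m3, m4, m6, m7, m8, m9}, so the formula does not hold at m0.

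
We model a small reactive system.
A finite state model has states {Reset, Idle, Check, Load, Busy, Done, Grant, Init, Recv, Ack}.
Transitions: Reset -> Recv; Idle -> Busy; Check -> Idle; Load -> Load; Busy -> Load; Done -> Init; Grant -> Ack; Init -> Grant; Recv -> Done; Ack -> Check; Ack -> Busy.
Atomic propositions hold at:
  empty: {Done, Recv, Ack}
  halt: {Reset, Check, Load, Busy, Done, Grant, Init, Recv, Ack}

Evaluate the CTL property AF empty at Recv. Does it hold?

AF empty: least fixpoint, start Z0 = {Done, Recv, Ack}, add states with every successor in Z. Z1 = {Reset, Done, Grant, Recv, Ack}; Z2 = {Reset, Done, Grant, Init, Recv, Ack}; fixed.
Sat(AF empty) = {Reset, Done, Grant, Init, Recv, Ack}
Recv ∈ Sat(AF empty) = {Reset, Done, Grant, Init, Recv, Ack}, so the formula holds at Recv.

Yes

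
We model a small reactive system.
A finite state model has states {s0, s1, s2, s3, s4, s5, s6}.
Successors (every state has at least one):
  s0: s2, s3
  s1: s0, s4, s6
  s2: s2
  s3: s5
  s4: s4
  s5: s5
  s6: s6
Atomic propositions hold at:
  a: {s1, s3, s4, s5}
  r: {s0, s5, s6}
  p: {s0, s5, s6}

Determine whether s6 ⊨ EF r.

EF r: least fixpoint, start Z0 = {s0, s5, s6}, add states with some successor in Z. Z1 = {s0, s1, s3, s5, s6}; fixed.
Sat(EF r) = {s0, s1, s3, s5, s6}
s6 ∈ Sat(EF r) = {s0, s1, s3, s5, s6}, so the formula holds at s6.

Yes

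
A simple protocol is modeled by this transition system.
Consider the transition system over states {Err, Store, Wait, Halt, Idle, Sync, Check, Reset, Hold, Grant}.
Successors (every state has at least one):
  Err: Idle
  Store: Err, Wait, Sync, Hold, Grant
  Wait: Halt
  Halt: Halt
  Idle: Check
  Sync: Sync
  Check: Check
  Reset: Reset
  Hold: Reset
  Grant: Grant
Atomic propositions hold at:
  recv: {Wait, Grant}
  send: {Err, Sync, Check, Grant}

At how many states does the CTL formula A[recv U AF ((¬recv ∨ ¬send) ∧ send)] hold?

4

Sat(¬recv) = {Err, Store, Halt, Idle, Sync, Check, Reset, Hold}
Sat(¬send) = {Store, Wait, Halt, Idle, Reset, Hold}
Sat(¬recv ∨ ¬send) = {Err, Store, Wait, Halt, Idle, Sync, Check, Reset, Hold}
Sat((¬recv ∨ ¬send) ∧ send) = {Err, Sync, Check}
AF ((¬recv ∨ ¬send) ∧ send): least fixpoint, start Z0 = {Err, Sync, Check}, add states with every successor in Z. Z1 = {Err, Idle, Sync, Check}; fixed.
Sat(AF ((¬recv ∨ ¬send) ∧ send)) = {Err, Idle, Sync, Check}
A[recv U AF ((¬recv ∨ ¬send) ∧ send)]: least fixpoint, start Z0 = Sat(AF ((¬recv ∨ ¬send) ∧ send)) = {Err, Idle, Sync, Check}, add states in Sat(recv) with every successor in Z. Already a fixed point.
Sat(A[recv U AF ((¬recv ∨ ¬send) ∧ send)]) = {Err, Idle, Sync, Check}
|Sat(A[recv U AF ((¬recv ∨ ¬send) ∧ send)])| = |{Err, Idle, Sync, Check}| = 4.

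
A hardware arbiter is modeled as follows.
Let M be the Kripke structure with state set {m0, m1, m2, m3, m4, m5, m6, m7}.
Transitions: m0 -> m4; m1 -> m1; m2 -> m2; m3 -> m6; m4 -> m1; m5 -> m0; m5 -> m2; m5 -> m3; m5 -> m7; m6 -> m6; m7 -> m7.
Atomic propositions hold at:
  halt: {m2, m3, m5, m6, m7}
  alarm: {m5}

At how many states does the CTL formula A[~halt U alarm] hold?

Sat(~halt) = {m0, m1, m4}
A[~halt U alarm]: least fixpoint, start Z0 = Sat(alarm) = {m5}, add states in Sat(~halt) with every successor in Z. Already a fixed point.
Sat(A[~halt U alarm]) = {m5}
|Sat(A[~halt U alarm])| = |{m5}| = 1.

1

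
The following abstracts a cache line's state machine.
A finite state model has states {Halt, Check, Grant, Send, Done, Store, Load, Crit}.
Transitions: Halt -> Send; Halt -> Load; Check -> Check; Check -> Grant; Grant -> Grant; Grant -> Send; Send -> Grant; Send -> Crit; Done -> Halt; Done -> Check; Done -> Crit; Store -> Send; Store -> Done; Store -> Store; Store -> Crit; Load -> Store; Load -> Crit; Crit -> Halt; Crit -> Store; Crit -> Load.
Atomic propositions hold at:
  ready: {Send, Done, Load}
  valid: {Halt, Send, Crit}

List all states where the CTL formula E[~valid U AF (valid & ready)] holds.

Sat(~valid) = {Check, Grant, Done, Store, Load}
Sat(valid & ready) = {Send}
AF (valid & ready): least fixpoint, start Z0 = {Send}, add states with every successor in Z. Already a fixed point.
Sat(AF (valid & ready)) = {Send}
E[~valid U AF (valid & ready)]: least fixpoint, start Z0 = Sat(AF (valid & ready)) = {Send}, add states in Sat(~valid) with some successor in Z. Z1 = {Grant, Send, Store}; Z2 = {Check, Grant, Send, Store, Load}; Z3 = {Check, Grant, Send, Done, Store, Load}; fixed.
Sat(E[~valid U AF (valid & ready)]) = {Check, Grant, Send, Done, Store, Load}

{Check, Grant, Send, Done, Store, Load}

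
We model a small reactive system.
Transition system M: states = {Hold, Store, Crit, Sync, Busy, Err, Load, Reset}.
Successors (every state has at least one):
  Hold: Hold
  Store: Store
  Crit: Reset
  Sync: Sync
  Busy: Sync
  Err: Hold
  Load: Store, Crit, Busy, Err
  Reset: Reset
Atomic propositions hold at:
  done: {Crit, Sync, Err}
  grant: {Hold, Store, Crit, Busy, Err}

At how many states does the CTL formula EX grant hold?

Sat(EX grant) = {s : some successor in {Hold, Store, Crit, Busy, Err}} = {Hold, Store, Err, Load}
|Sat(EX grant)| = |{Hold, Store, Err, Load}| = 4.

4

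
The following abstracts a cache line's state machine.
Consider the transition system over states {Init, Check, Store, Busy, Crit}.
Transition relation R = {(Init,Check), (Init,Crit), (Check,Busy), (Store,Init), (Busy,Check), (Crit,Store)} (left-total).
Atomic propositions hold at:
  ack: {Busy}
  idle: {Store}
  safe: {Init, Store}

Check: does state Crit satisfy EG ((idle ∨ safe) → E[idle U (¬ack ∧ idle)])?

No

Sat(idle ∨ safe) = {Init, Store}
Sat(¬ack) = {Init, Check, Store, Crit}
Sat(¬ack ∧ idle) = {Store}
E[idle U (¬ack ∧ idle)]: least fixpoint, start Z0 = Sat((¬ack ∧ idle)) = {Store}, add states in Sat(idle) with some successor in Z. Already a fixed point.
Sat(E[idle U (¬ack ∧ idle)]) = {Store}
Sat((idle ∨ safe) → E[idle U (¬ack ∧ idle)]) = {Check, Store, Busy, Crit}
EG ((idle ∨ safe) → E[idle U (¬ack ∧ idle)]): greatest fixpoint, start Z0 = {Check, Store, Busy, Crit}, keep only states in Sat with some successor in Z. Z1 = {Check, Busy, Crit}; Z2 = {Check, Busy}; fixed.
Sat(EG ((idle ∨ safe) → E[idle U (¬ack ∧ idle)])) = {Check, Busy}
Crit ∉ Sat(EG ((idle ∨ safe) → E[idle U (¬ack ∧ idle)])) = {Check, Busy}, so the formula does not hold at Crit.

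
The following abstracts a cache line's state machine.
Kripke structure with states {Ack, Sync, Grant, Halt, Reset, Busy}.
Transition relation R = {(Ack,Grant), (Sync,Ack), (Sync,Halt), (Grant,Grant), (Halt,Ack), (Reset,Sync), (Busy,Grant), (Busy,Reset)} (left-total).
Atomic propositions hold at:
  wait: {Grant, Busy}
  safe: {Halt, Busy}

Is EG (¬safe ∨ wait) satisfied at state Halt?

Sat(¬safe) = {Ack, Sync, Grant, Reset}
Sat(¬safe ∨ wait) = {Ack, Sync, Grant, Reset, Busy}
EG (¬safe ∨ wait): greatest fixpoint, start Z0 = {Ack, Sync, Grant, Reset, Busy}, keep only states in Sat with some successor in Z. Already a fixed point.
Sat(EG (¬safe ∨ wait)) = {Ack, Sync, Grant, Reset, Busy}
Halt ∉ Sat(EG (¬safe ∨ wait)) = {Ack, Sync, Grant, Reset, Busy}, so the formula does not hold at Halt.

No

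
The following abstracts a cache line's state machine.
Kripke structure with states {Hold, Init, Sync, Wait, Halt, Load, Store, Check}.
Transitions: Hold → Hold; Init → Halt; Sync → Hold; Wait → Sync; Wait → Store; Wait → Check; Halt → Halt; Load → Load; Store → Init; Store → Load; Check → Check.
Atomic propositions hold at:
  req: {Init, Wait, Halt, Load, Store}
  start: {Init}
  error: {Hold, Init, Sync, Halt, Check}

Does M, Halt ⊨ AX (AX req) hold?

Sat(AX req) = {s : every successor in {Init, Wait, Halt, Load, Store}} = {Init, Halt, Load, Store}
Sat(AX (AX req)) = {s : every successor in {Init, Halt, Load, Store}} = {Init, Halt, Load, Store}
Halt ∈ Sat(AX (AX req)) = {Init, Halt, Load, Store}, so the formula holds at Halt.

Yes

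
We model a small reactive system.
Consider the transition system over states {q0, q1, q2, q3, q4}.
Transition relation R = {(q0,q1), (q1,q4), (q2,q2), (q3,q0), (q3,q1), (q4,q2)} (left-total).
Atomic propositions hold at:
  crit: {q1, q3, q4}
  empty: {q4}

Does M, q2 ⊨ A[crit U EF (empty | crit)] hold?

Sat(empty | crit) = {q1, q3, q4}
EF (empty | crit): least fixpoint, start Z0 = {q1, q3, q4}, add states with some successor in Z. Z1 = {q0, q1, q3, q4}; fixed.
Sat(EF (empty | crit)) = {q0, q1, q3, q4}
A[crit U EF (empty | crit)]: least fixpoint, start Z0 = Sat(EF (empty | crit)) = {q0, q1, q3, q4}, add states in Sat(crit) with every successor in Z. Already a fixed point.
Sat(A[crit U EF (empty | crit)]) = {q0, q1, q3, q4}
q2 ∉ Sat(A[crit U EF (empty | crit)]) = {q0, q1, q3, q4}, so the formula does not hold at q2.

No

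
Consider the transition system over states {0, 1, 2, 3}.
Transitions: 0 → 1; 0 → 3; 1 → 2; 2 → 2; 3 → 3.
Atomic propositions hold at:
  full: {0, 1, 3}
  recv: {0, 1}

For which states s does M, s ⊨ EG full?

EG full: greatest fixpoint, start Z0 = {0, 1, 3}, keep only states in Sat with some successor in Z. Z1 = {0, 3}; fixed.
Sat(EG full) = {0, 3}

{0, 3}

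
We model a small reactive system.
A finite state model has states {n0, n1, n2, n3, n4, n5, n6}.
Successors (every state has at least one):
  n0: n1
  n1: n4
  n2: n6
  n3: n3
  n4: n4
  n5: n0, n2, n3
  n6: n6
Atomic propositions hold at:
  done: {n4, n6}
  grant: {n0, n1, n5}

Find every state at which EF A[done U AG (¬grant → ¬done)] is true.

{n3, n5}

Sat(¬grant) = {n2, n3, n4, n6}
Sat(¬done) = {n0, n1, n2, n3, n5}
Sat(¬grant → ¬done) = {n0, n1, n2, n3, n5}
AG (¬grant → ¬done): greatest fixpoint, start Z0 = {n0, n1, n2, n3, n5}, keep only states in Sat with every successor in Z. Z1 = {n0, n3, n5}; Z2 = {n3}; fixed.
Sat(AG (¬grant → ¬done)) = {n3}
A[done U AG (¬grant → ¬done)]: least fixpoint, start Z0 = Sat(AG (¬grant → ¬done)) = {n3}, add states in Sat(done) with every successor in Z. Already a fixed point.
Sat(A[done U AG (¬grant → ¬done)]) = {n3}
EF A[done U AG (¬grant → ¬done)]: least fixpoint, start Z0 = {n3}, add states with some successor in Z. Z1 = {n3, n5}; fixed.
Sat(EF A[done U AG (¬grant → ¬done)]) = {n3, n5}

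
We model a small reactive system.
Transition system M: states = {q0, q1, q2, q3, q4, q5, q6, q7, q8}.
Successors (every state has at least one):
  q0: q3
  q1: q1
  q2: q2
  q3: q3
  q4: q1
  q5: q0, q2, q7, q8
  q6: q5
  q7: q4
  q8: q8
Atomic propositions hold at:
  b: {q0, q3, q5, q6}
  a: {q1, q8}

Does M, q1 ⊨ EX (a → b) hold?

Sat(a → b) = {q0, q2, q3, q4, q5, q6, q7}
Sat(EX (a → b)) = {s : some successor in {q0, q2, q3, q4, q5, q6, q7}} = {q0, q2, q3, q5, q6, q7}
q1 ∉ Sat(EX (a → b)) = {q0, q2, q3, q5, q6, q7}, so the formula does not hold at q1.

No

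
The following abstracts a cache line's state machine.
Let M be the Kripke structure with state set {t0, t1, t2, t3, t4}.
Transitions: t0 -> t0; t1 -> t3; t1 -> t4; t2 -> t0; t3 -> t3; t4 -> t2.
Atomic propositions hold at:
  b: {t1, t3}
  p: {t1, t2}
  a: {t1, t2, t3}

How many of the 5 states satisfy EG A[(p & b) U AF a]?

2

Sat(p & b) = {t1}
AF a: least fixpoint, start Z0 = {t1, t2, t3}, add states with every successor in Z. Z1 = {t1, t2, t3, t4}; fixed.
Sat(AF a) = {t1, t2, t3, t4}
A[(p & b) U AF a]: least fixpoint, start Z0 = Sat(AF a) = {t1, t2, t3, t4}, add states in Sat(p & b) with every successor in Z. Already a fixed point.
Sat(A[(p & b) U AF a]) = {t1, t2, t3, t4}
EG A[(p & b) U AF a]: greatest fixpoint, start Z0 = {t1, t2, t3, t4}, keep only states in Sat with some successor in Z. Z1 = {t1, t3, t4}; Z2 = {t1, t3}; fixed.
Sat(EG A[(p & b) U AF a]) = {t1, t3}
|Sat(EG A[(p & b) U AF a])| = |{t1, t3}| = 2.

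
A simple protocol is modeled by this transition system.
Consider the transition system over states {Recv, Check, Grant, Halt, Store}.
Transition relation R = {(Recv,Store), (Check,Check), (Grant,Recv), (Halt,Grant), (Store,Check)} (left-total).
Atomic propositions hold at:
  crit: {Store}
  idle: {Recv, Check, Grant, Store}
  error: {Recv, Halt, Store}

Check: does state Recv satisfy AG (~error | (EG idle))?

Yes

Sat(~error) = {Check, Grant}
EG idle: greatest fixpoint, start Z0 = {Recv, Check, Grant, Store}, keep only states in Sat with some successor in Z. Already a fixed point.
Sat(EG idle) = {Recv, Check, Grant, Store}
Sat(~error | (EG idle)) = {Recv, Check, Grant, Store}
AG (~error | (EG idle)): greatest fixpoint, start Z0 = {Recv, Check, Grant, Store}, keep only states in Sat with every successor in Z. Already a fixed point.
Sat(AG (~error | (EG idle))) = {Recv, Check, Grant, Store}
Recv ∈ Sat(AG (~error | (EG idle))) = {Recv, Check, Grant, Store}, so the formula holds at Recv.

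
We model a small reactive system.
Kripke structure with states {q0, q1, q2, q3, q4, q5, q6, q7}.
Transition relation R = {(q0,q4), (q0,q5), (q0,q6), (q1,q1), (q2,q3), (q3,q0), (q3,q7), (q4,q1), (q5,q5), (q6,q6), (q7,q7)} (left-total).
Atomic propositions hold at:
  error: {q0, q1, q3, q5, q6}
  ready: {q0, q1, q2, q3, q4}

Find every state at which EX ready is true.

Sat(EX ready) = {s : some successor in {q0, q1, q2, q3, q4}} = {q0, q1, q2, q3, q4}

{q0, q1, q2, q3, q4}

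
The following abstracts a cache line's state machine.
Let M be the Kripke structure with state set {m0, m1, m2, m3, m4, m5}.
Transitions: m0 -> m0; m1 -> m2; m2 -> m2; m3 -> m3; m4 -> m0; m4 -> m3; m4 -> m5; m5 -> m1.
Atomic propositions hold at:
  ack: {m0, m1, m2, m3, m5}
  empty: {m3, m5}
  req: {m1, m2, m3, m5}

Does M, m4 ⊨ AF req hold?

AF req: least fixpoint, start Z0 = {m1, m2, m3, m5}, add states with every successor in Z. Already a fixed point.
Sat(AF req) = {m1, m2, m3, m5}
m4 ∉ Sat(AF req) = {m1, m2, m3, m5}, so the formula does not hold at m4.

No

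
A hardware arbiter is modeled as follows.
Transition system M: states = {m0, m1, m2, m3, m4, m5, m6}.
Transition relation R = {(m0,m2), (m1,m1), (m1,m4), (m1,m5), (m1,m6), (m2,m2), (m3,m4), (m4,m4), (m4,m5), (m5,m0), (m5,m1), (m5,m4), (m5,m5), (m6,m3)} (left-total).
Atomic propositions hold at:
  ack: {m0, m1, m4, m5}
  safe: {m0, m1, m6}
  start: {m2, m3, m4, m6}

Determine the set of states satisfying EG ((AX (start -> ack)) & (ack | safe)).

{m4, m5}

Sat(start -> ack) = {m0, m1, m4, m5}
Sat(AX (start -> ack)) = {s : every successor in {m0, m1, m4, m5}} = {m3, m4, m5}
Sat(ack | safe) = {m0, m1, m4, m5, m6}
Sat((AX (start -> ack)) & (ack | safe)) = {m4, m5}
EG ((AX (start -> ack)) & (ack | safe)): greatest fixpoint, start Z0 = {m4, m5}, keep only states in Sat with some successor in Z. Already a fixed point.
Sat(EG ((AX (start -> ack)) & (ack | safe))) = {m4, m5}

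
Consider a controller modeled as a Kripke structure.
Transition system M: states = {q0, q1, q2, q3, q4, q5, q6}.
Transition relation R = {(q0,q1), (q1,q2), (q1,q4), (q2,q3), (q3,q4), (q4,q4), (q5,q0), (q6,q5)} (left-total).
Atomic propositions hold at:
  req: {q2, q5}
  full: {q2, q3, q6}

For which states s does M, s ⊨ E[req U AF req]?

{q2, q5, q6}

AF req: least fixpoint, start Z0 = {q2, q5}, add states with every successor in Z. Z1 = {q2, q5, q6}; fixed.
Sat(AF req) = {q2, q5, q6}
E[req U AF req]: least fixpoint, start Z0 = Sat(AF req) = {q2, q5, q6}, add states in Sat(req) with some successor in Z. Already a fixed point.
Sat(E[req U AF req]) = {q2, q5, q6}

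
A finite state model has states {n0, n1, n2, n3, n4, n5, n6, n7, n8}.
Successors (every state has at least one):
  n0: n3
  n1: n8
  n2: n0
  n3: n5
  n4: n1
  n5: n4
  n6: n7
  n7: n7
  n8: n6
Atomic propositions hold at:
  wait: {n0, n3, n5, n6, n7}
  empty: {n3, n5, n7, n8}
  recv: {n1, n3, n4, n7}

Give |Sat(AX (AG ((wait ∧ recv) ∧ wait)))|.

Sat(wait ∧ recv) = {n3, n7}
Sat((wait ∧ recv) ∧ wait) = {n3, n7}
AG ((wait ∧ recv) ∧ wait): greatest fixpoint, start Z0 = {n3, n7}, keep only states in Sat with every successor in Z. Z1 = {n7}; fixed.
Sat(AG ((wait ∧ recv) ∧ wait)) = {n7}
Sat(AX (AG ((wait ∧ recv) ∧ wait))) = {s : every successor in {n7}} = {n6, n7}
|Sat(AX (AG ((wait ∧ recv) ∧ wait)))| = |{n6, n7}| = 2.

2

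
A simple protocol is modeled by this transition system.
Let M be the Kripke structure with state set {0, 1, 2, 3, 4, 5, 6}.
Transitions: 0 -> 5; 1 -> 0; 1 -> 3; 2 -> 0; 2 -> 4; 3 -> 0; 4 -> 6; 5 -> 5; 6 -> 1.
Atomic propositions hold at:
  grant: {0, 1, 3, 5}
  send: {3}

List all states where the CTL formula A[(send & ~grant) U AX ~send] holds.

{0, 2, 3, 4, 5, 6}

Sat(~grant) = {2, 4, 6}
Sat(send & ~grant) = ∅
Sat(~send) = {0, 1, 2, 4, 5, 6}
Sat(AX ~send) = {s : every successor in {0, 1, 2, 4, 5, 6}} = {0, 2, 3, 4, 5, 6}
A[(send & ~grant) U AX ~send]: least fixpoint, start Z0 = Sat(AX ~send) = {0, 2, 3, 4, 5, 6}, add states in Sat(send & ~grant) with every successor in Z. Already a fixed point.
Sat(A[(send & ~grant) U AX ~send]) = {0, 2, 3, 4, 5, 6}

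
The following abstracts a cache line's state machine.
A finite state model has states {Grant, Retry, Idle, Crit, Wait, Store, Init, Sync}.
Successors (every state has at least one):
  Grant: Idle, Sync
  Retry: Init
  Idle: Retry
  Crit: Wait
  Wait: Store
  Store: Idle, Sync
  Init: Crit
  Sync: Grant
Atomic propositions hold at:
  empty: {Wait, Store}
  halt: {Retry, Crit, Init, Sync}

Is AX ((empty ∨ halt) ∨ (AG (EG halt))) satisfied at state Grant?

No

Sat(empty ∨ halt) = {Retry, Crit, Wait, Store, Init, Sync}
EG halt: greatest fixpoint, start Z0 = {Retry, Crit, Init, Sync}, keep only states in Sat with some successor in Z. Z1 = {Retry, Init}; Z2 = {Retry}; Z3 = ∅; fixed.
Sat(EG halt) = ∅
AG (EG halt): greatest fixpoint, start Z0 = ∅, keep only states in Sat with every successor in Z. Already a fixed point.
Sat(AG (EG halt)) = ∅
Sat((empty ∨ halt) ∨ (AG (EG halt))) = {Retry, Crit, Wait, Store, Init, Sync}
Sat(AX ((empty ∨ halt) ∨ (AG (EG halt)))) = {s : every successor in {Retry, Crit, Wait, Store, Init, Sync}} = {Retry, Idle, Crit, Wait, Init}
Grant ∉ Sat(AX ((empty ∨ halt) ∨ (AG (EG halt)))) = {Retry, Idle, Crit, Wait, Init}, so the formula does not hold at Grant.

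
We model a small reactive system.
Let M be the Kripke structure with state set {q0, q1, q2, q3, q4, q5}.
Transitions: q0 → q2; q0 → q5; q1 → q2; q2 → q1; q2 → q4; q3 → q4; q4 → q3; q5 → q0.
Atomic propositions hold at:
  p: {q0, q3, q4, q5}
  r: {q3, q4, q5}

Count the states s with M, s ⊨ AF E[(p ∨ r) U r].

4

Sat(p ∨ r) = {q0, q3, q4, q5}
E[(p ∨ r) U r]: least fixpoint, start Z0 = Sat(r) = {q3, q4, q5}, add states in Sat(p ∨ r) with some successor in Z. Z1 = {q0, q3, q4, q5}; fixed.
Sat(E[(p ∨ r) U r]) = {q0, q3, q4, q5}
AF E[(p ∨ r) U r]: least fixpoint, start Z0 = {q0, q3, q4, q5}, add states with every successor in Z. Already a fixed point.
Sat(AF E[(p ∨ r) U r]) = {q0, q3, q4, q5}
|Sat(AF E[(p ∨ r) U r])| = |{q0, q3, q4, q5}| = 4.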